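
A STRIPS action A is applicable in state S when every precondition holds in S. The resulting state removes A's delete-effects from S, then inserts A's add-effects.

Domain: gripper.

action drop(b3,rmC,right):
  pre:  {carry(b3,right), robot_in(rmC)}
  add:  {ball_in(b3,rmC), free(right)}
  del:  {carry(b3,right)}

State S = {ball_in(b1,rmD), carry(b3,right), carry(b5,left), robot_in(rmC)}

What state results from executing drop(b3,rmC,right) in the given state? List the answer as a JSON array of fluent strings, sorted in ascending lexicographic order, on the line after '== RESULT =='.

Compute (S \ del) ∪ add:
  pre ⊆ S: {carry(b3,right), robot_in(rmC)} ⊆ S  — applicable
  S \ del = {ball_in(b1,rmD), carry(b5,left), robot_in(rmC)}
  ∪ add   = {ball_in(b1,rmD), ball_in(b3,rmC), carry(b5,left), free(right), robot_in(rmC)}

== RESULT ==
["ball_in(b1,rmD)", "ball_in(b3,rmC)", "carry(b5,left)", "free(right)", "robot_in(rmC)"]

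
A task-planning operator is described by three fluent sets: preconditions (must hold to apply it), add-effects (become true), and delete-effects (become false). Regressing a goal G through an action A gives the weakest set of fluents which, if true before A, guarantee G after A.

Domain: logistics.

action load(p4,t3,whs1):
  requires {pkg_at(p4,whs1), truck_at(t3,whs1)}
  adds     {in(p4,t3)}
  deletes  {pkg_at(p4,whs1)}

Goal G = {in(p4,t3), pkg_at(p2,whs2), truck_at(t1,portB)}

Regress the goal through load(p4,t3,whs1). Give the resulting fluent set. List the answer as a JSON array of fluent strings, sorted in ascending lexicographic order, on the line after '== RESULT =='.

Compute (G \ add) ∪ pre:
  G ∩ del = {}  (empty — regression defined)
  G \ add = {in(p4,t3), pkg_at(p2,whs2), truck_at(t1,portB)} \ {in(p4,t3)} = {pkg_at(p2,whs2), truck_at(t1,portB)}
  ∪ pre   = {pkg_at(p2,whs2), truck_at(t1,portB)} ∪ {pkg_at(p4,whs1), truck_at(t3,whs1)}
          = {pkg_at(p2,whs2), pkg_at(p4,whs1), truck_at(t1,portB), truck_at(t3,whs1)}

== RESULT ==
["pkg_at(p2,whs2)", "pkg_at(p4,whs1)", "truck_at(t1,portB)", "truck_at(t3,whs1)"]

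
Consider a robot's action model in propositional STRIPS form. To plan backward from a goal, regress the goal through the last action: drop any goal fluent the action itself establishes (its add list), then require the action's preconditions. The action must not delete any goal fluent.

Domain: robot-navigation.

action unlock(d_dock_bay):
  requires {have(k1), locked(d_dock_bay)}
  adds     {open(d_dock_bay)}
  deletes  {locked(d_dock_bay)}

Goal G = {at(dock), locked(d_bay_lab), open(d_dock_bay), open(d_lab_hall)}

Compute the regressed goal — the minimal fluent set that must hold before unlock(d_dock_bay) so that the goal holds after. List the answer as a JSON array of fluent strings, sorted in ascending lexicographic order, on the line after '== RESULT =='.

Regress:
  G ∩ del = {}  (empty — regression defined)
  G \ add = {at(dock), locked(d_bay_lab), open(d_dock_bay), open(d_lab_hall)} \ {open(d_dock_bay)} = {at(dock), locked(d_bay_lab), open(d_lab_hall)}
  ∪ pre   = {at(dock), locked(d_bay_lab), open(d_lab_hall)} ∪ {have(k1), locked(d_dock_bay)}
          = {at(dock), have(k1), locked(d_bay_lab), locked(d_dock_bay), open(d_lab_hall)}

== RESULT ==
["at(dock)", "have(k1)", "locked(d_bay_lab)", "locked(d_dock_bay)", "open(d_lab_hall)"]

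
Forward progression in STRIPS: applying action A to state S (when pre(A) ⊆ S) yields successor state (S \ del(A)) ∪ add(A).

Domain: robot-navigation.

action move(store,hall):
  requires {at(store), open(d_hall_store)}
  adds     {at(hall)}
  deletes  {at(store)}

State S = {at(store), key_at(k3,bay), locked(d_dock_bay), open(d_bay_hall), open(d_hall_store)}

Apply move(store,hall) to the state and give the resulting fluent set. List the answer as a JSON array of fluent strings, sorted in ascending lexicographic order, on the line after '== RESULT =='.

Compute (S \ del) ∪ add:
  pre ⊆ S: {at(store), open(d_hall_store)} ⊆ S  — applicable
  S \ del = {key_at(k3,bay), locked(d_dock_bay), open(d_bay_hall), open(d_hall_store)}
  ∪ add   = {at(hall), key_at(k3,bay), locked(d_dock_bay), open(d_bay_hall), open(d_hall_store)}

== RESULT ==
["at(hall)", "key_at(k3,bay)", "locked(d_dock_bay)", "open(d_bay_hall)", "open(d_hall_store)"]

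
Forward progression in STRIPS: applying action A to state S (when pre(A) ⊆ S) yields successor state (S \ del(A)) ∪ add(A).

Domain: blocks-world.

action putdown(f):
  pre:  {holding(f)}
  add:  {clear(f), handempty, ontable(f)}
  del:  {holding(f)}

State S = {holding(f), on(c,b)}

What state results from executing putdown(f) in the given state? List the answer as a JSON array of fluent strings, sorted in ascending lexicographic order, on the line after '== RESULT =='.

Progress:
  pre ⊆ S: {holding(f)} ⊆ S  — applicable
  S \ del = {on(c,b)}
  ∪ add   = {clear(f), handempty, on(c,b), ontable(f)}

== RESULT ==
["clear(f)", "handempty", "on(c,b)", "ontable(f)"]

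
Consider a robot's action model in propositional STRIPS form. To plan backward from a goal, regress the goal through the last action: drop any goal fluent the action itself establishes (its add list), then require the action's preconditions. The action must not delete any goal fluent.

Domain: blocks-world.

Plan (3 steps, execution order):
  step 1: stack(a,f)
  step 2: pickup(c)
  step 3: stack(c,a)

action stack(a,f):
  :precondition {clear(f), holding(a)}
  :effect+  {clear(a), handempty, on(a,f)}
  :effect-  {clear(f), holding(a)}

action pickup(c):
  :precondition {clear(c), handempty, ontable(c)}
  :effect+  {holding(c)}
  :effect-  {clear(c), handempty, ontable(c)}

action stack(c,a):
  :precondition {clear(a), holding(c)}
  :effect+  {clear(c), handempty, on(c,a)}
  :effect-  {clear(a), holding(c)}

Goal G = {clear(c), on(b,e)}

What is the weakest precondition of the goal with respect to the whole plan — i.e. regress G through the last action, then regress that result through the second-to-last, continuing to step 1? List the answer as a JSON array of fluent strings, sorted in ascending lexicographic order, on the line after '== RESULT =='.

Regress step by step:
  through step 3 (stack(c,a)): drop {clear(c)}, keep {on(b,e)}, require {clear(a), holding(c)}
    → {clear(a), holding(c), on(b,e)}
  through step 2 (pickup(c)): drop {holding(c)}, keep {clear(a), on(b,e)}, require {clear(c), handempty, ontable(c)}
    → {clear(a), clear(c), handempty, on(b,e), ontable(c)}
  through step 1 (stack(a,f)): drop {clear(a), handempty}, keep {clear(c), on(b,e), ontable(c)}, require {clear(f), holding(a)}
    → {clear(c), clear(f), holding(a), on(b,e), ontable(c)}

== RESULT ==
["clear(c)", "clear(f)", "holding(a)", "on(b,e)", "ontable(c)"]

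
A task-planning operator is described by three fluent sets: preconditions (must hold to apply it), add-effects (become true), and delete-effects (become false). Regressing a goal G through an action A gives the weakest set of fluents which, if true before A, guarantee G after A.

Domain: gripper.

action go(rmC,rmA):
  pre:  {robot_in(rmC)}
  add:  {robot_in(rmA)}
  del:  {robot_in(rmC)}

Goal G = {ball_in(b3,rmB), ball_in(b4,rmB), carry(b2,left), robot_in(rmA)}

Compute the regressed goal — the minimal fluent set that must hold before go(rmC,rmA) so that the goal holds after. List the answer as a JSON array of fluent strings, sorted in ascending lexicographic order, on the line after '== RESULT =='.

Regress:
  G ∩ del = {}  (empty — regression defined)
  G \ add = {ball_in(b3,rmB), ball_in(b4,rmB), carry(b2,left), robot_in(rmA)} \ {robot_in(rmA)} = {ball_in(b3,rmB), ball_in(b4,rmB), carry(b2,left)}
  ∪ pre   = {ball_in(b3,rmB), ball_in(b4,rmB), carry(b2,left)} ∪ {robot_in(rmC)}
          = {ball_in(b3,rmB), ball_in(b4,rmB), carry(b2,left), robot_in(rmC)}

== RESULT ==
["ball_in(b3,rmB)", "ball_in(b4,rmB)", "carry(b2,left)", "robot_in(rmC)"]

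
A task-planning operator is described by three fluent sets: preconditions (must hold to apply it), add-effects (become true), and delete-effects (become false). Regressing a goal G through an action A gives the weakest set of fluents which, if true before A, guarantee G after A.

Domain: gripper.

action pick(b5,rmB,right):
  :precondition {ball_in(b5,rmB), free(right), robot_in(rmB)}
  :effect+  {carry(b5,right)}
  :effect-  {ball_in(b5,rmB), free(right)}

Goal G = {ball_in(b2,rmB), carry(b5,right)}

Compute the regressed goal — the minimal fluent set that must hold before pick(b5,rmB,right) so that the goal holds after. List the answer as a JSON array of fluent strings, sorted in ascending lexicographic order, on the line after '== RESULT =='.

Regress:
  G ∩ del = {}  (empty — regression defined)
  G \ add = {ball_in(b2,rmB), carry(b5,right)} \ {carry(b5,right)} = {ball_in(b2,rmB)}
  ∪ pre   = {ball_in(b2,rmB)} ∪ {ball_in(b5,rmB), free(right), robot_in(rmB)}
          = {ball_in(b2,rmB), ball_in(b5,rmB), free(right), robot_in(rmB)}

== RESULT ==
["ball_in(b2,rmB)", "ball_in(b5,rmB)", "free(right)", "robot_in(rmB)"]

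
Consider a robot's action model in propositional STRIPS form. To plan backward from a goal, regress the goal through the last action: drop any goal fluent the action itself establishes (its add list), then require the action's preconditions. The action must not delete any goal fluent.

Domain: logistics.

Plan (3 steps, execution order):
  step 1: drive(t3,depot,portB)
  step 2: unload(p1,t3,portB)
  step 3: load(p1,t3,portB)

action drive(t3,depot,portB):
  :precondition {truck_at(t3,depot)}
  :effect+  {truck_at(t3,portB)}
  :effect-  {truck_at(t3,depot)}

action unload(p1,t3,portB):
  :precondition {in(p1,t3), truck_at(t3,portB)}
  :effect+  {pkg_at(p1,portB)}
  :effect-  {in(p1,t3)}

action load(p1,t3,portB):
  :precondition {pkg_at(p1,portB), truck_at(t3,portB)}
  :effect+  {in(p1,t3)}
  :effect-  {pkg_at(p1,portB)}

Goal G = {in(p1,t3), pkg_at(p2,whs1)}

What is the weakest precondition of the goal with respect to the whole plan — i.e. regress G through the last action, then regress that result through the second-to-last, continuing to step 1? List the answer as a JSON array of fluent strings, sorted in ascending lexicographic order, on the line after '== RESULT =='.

Regress step by step:
  through step 3 (load(p1,t3,portB)): drop {in(p1,t3)}, keep {pkg_at(p2,whs1)}, require {pkg_at(p1,portB), truck_at(t3,portB)}
    → {pkg_at(p1,portB), pkg_at(p2,whs1), truck_at(t3,portB)}
  through step 2 (unload(p1,t3,portB)): drop {pkg_at(p1,portB)}, keep {pkg_at(p2,whs1), truck_at(t3,portB)}, require {in(p1,t3), truck_at(t3,portB)}
    → {in(p1,t3), pkg_at(p2,whs1), truck_at(t3,portB)}
  through step 1 (drive(t3,depot,portB)): drop {truck_at(t3,portB)}, keep {in(p1,t3), pkg_at(p2,whs1)}, require {truck_at(t3,depot)}
    → {in(p1,t3), pkg_at(p2,whs1), truck_at(t3,depot)}

== RESULT ==
["in(p1,t3)", "pkg_at(p2,whs1)", "truck_at(t3,depot)"]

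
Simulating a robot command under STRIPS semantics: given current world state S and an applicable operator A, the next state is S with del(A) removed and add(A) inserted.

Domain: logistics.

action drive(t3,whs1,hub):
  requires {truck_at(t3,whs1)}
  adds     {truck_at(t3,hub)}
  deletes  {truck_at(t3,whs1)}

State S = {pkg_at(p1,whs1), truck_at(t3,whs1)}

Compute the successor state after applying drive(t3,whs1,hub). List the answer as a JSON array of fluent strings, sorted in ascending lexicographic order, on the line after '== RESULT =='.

Compute (S \ del) ∪ add:
  pre ⊆ S: {truck_at(t3,whs1)} ⊆ S  — applicable
  S \ del = {pkg_at(p1,whs1)}
  ∪ add   = {pkg_at(p1,whs1), truck_at(t3,hub)}

== RESULT ==
["pkg_at(p1,whs1)", "truck_at(t3,hub)"]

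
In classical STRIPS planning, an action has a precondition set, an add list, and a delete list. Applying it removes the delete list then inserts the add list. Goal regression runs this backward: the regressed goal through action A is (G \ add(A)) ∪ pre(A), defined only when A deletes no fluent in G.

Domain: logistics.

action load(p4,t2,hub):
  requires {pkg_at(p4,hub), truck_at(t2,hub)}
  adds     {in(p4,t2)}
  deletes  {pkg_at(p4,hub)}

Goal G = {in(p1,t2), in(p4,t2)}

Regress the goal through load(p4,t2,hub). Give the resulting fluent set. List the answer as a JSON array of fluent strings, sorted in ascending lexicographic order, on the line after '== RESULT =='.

Regress:
  G ∩ del = {}  (empty — regression defined)
  G \ add = {in(p1,t2), in(p4,t2)} \ {in(p4,t2)} = {in(p1,t2)}
  ∪ pre   = {in(p1,t2)} ∪ {pkg_at(p4,hub), truck_at(t2,hub)}
          = {in(p1,t2), pkg_at(p4,hub), truck_at(t2,hub)}

== RESULT ==
["in(p1,t2)", "pkg_at(p4,hub)", "truck_at(t2,hub)"]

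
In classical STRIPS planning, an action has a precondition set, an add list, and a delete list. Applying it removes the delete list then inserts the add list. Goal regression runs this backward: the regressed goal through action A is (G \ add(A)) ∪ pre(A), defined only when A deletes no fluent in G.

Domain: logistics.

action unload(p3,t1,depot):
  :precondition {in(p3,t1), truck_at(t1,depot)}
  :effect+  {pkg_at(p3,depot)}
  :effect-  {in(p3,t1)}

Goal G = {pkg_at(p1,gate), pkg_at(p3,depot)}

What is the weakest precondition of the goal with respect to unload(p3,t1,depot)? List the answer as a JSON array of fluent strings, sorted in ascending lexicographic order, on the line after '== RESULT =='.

Compute (G \ add) ∪ pre:
  G ∩ del = {}  (empty — regression defined)
  G \ add = {pkg_at(p1,gate), pkg_at(p3,depot)} \ {pkg_at(p3,depot)} = {pkg_at(p1,gate)}
  ∪ pre   = {pkg_at(p1,gate)} ∪ {in(p3,t1), truck_at(t1,depot)}
          = {in(p3,t1), pkg_at(p1,gate), truck_at(t1,depot)}

== RESULT ==
["in(p3,t1)", "pkg_at(p1,gate)", "truck_at(t1,depot)"]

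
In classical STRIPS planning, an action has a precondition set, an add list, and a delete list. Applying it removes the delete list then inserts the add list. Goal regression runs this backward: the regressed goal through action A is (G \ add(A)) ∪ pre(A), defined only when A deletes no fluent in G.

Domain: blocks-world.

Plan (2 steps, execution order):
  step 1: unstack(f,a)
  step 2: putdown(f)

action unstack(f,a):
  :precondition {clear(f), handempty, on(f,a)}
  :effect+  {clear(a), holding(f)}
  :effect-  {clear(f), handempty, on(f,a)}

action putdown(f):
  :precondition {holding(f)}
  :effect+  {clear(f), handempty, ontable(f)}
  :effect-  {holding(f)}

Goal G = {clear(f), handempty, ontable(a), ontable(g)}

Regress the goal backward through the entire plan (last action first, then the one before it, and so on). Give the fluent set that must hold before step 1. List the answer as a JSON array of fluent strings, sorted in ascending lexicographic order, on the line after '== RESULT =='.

Regress step by step:
  through step 2 (putdown(f)): drop {clear(f), handempty}, keep {ontable(a), ontable(g)}, require {holding(f)}
    → {holding(f), ontable(a), ontable(g)}
  through step 1 (unstack(f,a)): drop {holding(f)}, keep {ontable(a), ontable(g)}, require {clear(f), handempty, on(f,a)}
    → {clear(f), handempty, on(f,a), ontable(a), ontable(g)}

== RESULT ==
["clear(f)", "handempty", "on(f,a)", "ontable(a)", "ontable(g)"]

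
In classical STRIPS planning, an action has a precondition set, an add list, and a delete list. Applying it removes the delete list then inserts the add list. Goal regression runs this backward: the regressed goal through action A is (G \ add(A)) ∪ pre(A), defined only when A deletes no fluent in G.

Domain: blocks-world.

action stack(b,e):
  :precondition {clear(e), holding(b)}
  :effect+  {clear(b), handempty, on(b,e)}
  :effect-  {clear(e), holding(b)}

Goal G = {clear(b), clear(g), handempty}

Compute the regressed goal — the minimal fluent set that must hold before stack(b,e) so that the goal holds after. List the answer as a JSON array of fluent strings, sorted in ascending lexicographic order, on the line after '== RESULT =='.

Compute (G \ add) ∪ pre:
  G ∩ del = {}  (empty — regression defined)
  G \ add = {clear(b), clear(g), handempty} \ {clear(b), handempty, on(b,e)} = {clear(g)}
  ∪ pre   = {clear(g)} ∪ {clear(e), holding(b)}
          = {clear(e), clear(g), holding(b)}

== RESULT ==
["clear(e)", "clear(g)", "holding(b)"]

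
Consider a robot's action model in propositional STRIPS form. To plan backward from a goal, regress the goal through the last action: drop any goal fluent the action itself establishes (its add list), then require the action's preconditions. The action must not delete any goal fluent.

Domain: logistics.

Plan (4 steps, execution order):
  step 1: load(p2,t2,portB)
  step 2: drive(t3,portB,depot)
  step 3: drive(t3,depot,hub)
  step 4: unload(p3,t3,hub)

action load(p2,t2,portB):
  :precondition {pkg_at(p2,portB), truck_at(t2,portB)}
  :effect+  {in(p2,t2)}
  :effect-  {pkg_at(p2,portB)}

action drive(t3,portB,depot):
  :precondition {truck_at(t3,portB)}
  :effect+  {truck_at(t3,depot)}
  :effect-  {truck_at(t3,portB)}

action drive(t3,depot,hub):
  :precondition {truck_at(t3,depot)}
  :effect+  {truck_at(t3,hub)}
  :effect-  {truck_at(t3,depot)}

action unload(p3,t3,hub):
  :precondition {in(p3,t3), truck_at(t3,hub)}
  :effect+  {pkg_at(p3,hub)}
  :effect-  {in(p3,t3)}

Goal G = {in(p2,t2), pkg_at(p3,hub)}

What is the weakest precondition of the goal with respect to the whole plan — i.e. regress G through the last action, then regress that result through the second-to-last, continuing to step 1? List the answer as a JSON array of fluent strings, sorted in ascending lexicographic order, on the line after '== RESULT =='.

Regress step by step:
  through step 4 (unload(p3,t3,hub)): drop {pkg_at(p3,hub)}, keep {in(p2,t2)}, require {in(p3,t3), truck_at(t3,hub)}
    → {in(p2,t2), in(p3,t3), truck_at(t3,hub)}
  through step 3 (drive(t3,depot,hub)): drop {truck_at(t3,hub)}, keep {in(p2,t2), in(p3,t3)}, require {truck_at(t3,depot)}
    → {in(p2,t2), in(p3,t3), truck_at(t3,depot)}
  through step 2 (drive(t3,portB,depot)): drop {truck_at(t3,depot)}, keep {in(p2,t2), in(p3,t3)}, require {truck_at(t3,portB)}
    → {in(p2,t2), in(p3,t3), truck_at(t3,portB)}
  through step 1 (load(p2,t2,portB)): drop {in(p2,t2)}, keep {in(p3,t3), truck_at(t3,portB)}, require {pkg_at(p2,portB), truck_at(t2,portB)}
    → {in(p3,t3), pkg_at(p2,portB), truck_at(t2,portB), truck_at(t3,portB)}

== RESULT ==
["in(p3,t3)", "pkg_at(p2,portB)", "truck_at(t2,portB)", "truck_at(t3,portB)"]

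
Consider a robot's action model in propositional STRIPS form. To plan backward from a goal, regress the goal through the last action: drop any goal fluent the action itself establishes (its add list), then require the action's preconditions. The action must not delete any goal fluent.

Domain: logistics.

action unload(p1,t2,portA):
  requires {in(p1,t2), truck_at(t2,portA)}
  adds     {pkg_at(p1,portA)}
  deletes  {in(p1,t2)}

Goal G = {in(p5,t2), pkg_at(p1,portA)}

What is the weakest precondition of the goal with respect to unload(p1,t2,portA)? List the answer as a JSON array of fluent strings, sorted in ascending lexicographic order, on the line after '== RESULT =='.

Regress:
  G ∩ del = {}  (empty — regression defined)
  G \ add = {in(p5,t2), pkg_at(p1,portA)} \ {pkg_at(p1,portA)} = {in(p5,t2)}
  ∪ pre   = {in(p5,t2)} ∪ {in(p1,t2), truck_at(t2,portA)}
          = {in(p1,t2), in(p5,t2), truck_at(t2,portA)}

== RESULT ==
["in(p1,t2)", "in(p5,t2)", "truck_at(t2,portA)"]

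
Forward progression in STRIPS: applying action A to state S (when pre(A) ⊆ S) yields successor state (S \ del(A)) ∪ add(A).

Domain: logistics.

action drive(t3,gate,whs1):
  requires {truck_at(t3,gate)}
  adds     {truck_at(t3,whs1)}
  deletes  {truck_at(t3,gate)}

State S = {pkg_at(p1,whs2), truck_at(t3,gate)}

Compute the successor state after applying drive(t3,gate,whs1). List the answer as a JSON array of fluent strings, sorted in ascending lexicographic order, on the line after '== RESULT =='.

Compute (S \ del) ∪ add:
  pre ⊆ S: {truck_at(t3,gate)} ⊆ S  — applicable
  S \ del = {pkg_at(p1,whs2)}
  ∪ add   = {pkg_at(p1,whs2), truck_at(t3,whs1)}

== RESULT ==
["pkg_at(p1,whs2)", "truck_at(t3,whs1)"]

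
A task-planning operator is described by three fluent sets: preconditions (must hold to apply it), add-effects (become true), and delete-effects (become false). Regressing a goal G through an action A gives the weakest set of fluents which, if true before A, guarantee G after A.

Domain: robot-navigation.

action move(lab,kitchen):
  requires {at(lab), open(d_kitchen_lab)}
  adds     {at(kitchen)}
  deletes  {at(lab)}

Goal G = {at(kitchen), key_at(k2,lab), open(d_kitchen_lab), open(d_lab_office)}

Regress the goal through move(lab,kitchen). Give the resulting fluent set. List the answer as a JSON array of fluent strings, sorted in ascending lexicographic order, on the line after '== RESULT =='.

Regress:
  G ∩ del = {}  (empty — regression defined)
  G \ add = {at(kitchen), key_at(k2,lab), open(d_kitchen_lab), open(d_lab_office)} \ {at(kitchen)} = {key_at(k2,lab), open(d_kitchen_lab), open(d_lab_office)}
  ∪ pre   = {key_at(k2,lab), open(d_kitchen_lab), open(d_lab_office)} ∪ {at(lab), open(d_kitchen_lab)}
          = {at(lab), key_at(k2,lab), open(d_kitchen_lab), open(d_lab_office)}

== RESULT ==
["at(lab)", "key_at(k2,lab)", "open(d_kitchen_lab)", "open(d_lab_office)"]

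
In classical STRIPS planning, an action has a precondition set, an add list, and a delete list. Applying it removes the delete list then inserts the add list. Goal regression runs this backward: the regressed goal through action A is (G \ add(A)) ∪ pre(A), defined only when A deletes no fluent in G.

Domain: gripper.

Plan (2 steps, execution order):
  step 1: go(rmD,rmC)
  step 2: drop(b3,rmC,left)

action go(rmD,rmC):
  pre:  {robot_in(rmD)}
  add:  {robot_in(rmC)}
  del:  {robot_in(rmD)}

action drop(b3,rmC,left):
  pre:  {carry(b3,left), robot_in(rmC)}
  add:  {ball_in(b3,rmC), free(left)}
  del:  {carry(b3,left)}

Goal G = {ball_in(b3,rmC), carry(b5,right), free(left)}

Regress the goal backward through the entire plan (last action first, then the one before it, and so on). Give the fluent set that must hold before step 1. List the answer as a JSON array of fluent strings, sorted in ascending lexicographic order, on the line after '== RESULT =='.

Work backward from the goal:
  through step 2 (drop(b3,rmC,left)): drop {ball_in(b3,rmC), free(left)}, keep {carry(b5,right)}, require {carry(b3,left), robot_in(rmC)}
    → {carry(b3,left), carry(b5,right), robot_in(rmC)}
  through step 1 (go(rmD,rmC)): drop {robot_in(rmC)}, keep {carry(b3,left), carry(b5,right)}, require {robot_in(rmD)}
    → {carry(b3,left), carry(b5,right), robot_in(rmD)}

== RESULT ==
["carry(b3,left)", "carry(b5,right)", "robot_in(rmD)"]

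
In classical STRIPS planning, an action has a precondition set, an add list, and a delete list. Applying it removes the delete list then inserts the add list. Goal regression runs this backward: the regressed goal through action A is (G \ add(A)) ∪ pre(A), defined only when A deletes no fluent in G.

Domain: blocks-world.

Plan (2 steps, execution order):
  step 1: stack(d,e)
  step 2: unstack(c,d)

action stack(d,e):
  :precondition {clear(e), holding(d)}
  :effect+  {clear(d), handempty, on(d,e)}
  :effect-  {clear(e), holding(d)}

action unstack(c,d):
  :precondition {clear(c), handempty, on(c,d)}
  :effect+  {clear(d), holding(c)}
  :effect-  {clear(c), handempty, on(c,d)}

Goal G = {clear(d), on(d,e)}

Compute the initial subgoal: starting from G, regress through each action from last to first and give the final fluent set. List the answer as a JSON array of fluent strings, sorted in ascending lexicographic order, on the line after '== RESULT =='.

Work backward from the goal:
  through step 2 (unstack(c,d)): drop {clear(d)}, keep {on(d,e)}, require {clear(c), handempty, on(c,d)}
    → {clear(c), handempty, on(c,d), on(d,e)}
  through step 1 (stack(d,e)): drop {handempty, on(d,e)}, keep {clear(c), on(c,d)}, require {clear(e), holding(d)}
    → {clear(c), clear(e), holding(d), on(c,d)}

== RESULT ==
["clear(c)", "clear(e)", "holding(d)", "on(c,d)"]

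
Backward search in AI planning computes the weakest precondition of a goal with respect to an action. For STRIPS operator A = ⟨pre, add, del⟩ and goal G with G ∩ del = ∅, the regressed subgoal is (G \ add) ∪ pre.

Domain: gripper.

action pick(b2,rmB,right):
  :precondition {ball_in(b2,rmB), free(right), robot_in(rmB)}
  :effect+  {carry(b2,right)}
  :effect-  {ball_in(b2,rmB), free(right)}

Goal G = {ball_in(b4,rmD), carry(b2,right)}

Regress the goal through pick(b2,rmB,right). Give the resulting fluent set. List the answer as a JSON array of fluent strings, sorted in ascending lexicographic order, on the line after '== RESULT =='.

Regress:
  G ∩ del = {}  (empty — regression defined)
  G \ add = {ball_in(b4,rmD), carry(b2,right)} \ {carry(b2,right)} = {ball_in(b4,rmD)}
  ∪ pre   = {ball_in(b4,rmD)} ∪ {ball_in(b2,rmB), free(right), robot_in(rmB)}
          = {ball_in(b2,rmB), ball_in(b4,rmD), free(right), robot_in(rmB)}

== RESULT ==
["ball_in(b2,rmB)", "ball_in(b4,rmD)", "free(right)", "robot_in(rmB)"]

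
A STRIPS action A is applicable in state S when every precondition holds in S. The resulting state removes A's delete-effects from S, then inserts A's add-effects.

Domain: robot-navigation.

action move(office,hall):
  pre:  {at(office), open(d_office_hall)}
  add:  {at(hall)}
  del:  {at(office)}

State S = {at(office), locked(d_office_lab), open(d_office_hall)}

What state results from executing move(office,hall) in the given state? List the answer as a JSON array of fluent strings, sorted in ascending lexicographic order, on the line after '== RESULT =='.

Progress:
  pre ⊆ S: {at(office), open(d_office_hall)} ⊆ S  — applicable
  S \ del = {locked(d_office_lab), open(d_office_hall)}
  ∪ add   = {at(hall), locked(d_office_lab), open(d_office_hall)}

== RESULT ==
["at(hall)", "locked(d_office_lab)", "open(d_office_hall)"]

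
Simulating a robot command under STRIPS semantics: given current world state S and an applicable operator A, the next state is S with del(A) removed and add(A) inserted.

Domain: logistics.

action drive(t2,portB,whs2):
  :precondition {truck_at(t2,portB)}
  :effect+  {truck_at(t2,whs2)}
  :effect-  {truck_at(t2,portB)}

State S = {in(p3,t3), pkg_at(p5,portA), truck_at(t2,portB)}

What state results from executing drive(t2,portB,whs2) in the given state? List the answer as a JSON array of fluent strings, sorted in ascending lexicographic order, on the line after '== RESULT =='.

Compute (S \ del) ∪ add:
  pre ⊆ S: {truck_at(t2,portB)} ⊆ S  — applicable
  S \ del = {in(p3,t3), pkg_at(p5,portA)}
  ∪ add   = {in(p3,t3), pkg_at(p5,portA), truck_at(t2,whs2)}

== RESULT ==
["in(p3,t3)", "pkg_at(p5,portA)", "truck_at(t2,whs2)"]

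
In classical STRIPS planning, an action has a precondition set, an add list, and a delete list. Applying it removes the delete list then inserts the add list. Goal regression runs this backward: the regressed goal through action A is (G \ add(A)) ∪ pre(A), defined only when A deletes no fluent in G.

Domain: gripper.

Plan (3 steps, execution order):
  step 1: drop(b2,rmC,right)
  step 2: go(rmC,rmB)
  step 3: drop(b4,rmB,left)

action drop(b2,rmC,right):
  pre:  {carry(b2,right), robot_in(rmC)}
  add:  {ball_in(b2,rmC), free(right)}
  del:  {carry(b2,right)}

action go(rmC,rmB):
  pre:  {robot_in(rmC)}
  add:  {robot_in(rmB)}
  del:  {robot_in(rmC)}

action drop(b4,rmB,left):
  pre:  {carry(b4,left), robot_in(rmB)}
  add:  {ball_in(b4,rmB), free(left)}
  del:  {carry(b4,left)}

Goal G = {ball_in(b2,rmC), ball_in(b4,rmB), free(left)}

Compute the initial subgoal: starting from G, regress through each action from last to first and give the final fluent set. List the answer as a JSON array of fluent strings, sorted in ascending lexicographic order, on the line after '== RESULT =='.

Regress step by step:
  through step 3 (drop(b4,rmB,left)): drop {ball_in(b4,rmB), free(left)}, keep {ball_in(b2,rmC)}, require {carry(b4,left), robot_in(rmB)}
    → {ball_in(b2,rmC), carry(b4,left), robot_in(rmB)}
  through step 2 (go(rmC,rmB)): drop {robot_in(rmB)}, keep {ball_in(b2,rmC), carry(b4,left)}, require {robot_in(rmC)}
    → {ball_in(b2,rmC), carry(b4,left), robot_in(rmC)}
  through step 1 (drop(b2,rmC,right)): drop {ball_in(b2,rmC)}, keep {carry(b4,left), robot_in(rmC)}, require {carry(b2,right), robot_in(rmC)}
    → {carry(b2,right), carry(b4,left), robot_in(rmC)}

== RESULT ==
["carry(b2,right)", "carry(b4,left)", "robot_in(rmC)"]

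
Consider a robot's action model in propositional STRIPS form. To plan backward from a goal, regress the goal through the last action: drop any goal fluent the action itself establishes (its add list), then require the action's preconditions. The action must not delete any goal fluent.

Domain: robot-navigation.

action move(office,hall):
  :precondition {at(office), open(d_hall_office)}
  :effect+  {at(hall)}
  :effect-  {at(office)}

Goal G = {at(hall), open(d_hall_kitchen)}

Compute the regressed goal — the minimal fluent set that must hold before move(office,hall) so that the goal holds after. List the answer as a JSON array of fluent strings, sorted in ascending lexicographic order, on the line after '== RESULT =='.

Regress:
  G ∩ del = {}  (empty — regression defined)
  G \ add = {at(hall), open(d_hall_kitchen)} \ {at(hall)} = {open(d_hall_kitchen)}
  ∪ pre   = {open(d_hall_kitchen)} ∪ {at(office), open(d_hall_office)}
          = {at(office), open(d_hall_kitchen), open(d_hall_office)}

== RESULT ==
["at(office)", "open(d_hall_kitchen)", "open(d_hall_office)"]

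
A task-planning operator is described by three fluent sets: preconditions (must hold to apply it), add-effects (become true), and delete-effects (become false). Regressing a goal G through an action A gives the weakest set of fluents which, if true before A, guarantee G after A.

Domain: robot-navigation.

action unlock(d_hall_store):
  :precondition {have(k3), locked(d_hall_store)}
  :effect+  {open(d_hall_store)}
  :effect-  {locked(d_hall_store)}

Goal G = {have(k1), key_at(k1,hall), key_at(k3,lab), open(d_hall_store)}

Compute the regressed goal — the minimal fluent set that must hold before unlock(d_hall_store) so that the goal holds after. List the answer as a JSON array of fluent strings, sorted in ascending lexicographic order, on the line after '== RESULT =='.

Regress:
  G ∩ del = {}  (empty — regression defined)
  G \ add = {have(k1), key_at(k1,hall), key_at(k3,lab), open(d_hall_store)} \ {open(d_hall_store)} = {have(k1), key_at(k1,hall), key_at(k3,lab)}
  ∪ pre   = {have(k1), key_at(k1,hall), key_at(k3,lab)} ∪ {have(k3), locked(d_hall_store)}
          = {have(k1), have(k3), key_at(k1,hall), key_at(k3,lab), locked(d_hall_store)}

== RESULT ==
["have(k1)", "have(k3)", "key_at(k1,hall)", "key_at(k3,lab)", "locked(d_hall_store)"]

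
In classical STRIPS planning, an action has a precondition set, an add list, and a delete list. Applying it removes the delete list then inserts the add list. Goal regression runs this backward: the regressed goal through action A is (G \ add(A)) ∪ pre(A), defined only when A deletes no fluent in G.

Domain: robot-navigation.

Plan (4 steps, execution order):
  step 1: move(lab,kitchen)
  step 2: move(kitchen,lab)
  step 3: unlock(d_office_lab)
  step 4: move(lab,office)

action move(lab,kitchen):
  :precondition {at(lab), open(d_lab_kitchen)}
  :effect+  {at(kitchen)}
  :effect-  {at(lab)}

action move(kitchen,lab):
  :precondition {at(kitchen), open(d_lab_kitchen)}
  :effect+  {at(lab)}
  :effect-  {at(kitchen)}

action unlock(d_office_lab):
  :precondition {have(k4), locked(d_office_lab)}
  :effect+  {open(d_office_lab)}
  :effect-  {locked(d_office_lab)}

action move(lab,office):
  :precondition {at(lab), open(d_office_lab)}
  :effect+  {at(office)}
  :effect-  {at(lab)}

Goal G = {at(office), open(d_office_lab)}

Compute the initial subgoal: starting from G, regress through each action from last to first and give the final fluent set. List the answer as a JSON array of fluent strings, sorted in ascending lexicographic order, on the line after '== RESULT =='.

Work backward from the goal:
  through step 4 (move(lab,office)): drop {at(office)}, keep {open(d_office_lab)}, require {at(lab), open(d_office_lab)}
    → {at(lab), open(d_office_lab)}
  through step 3 (unlock(d_office_lab)): drop {open(d_office_lab)}, keep {at(lab)}, require {have(k4), locked(d_office_lab)}
    → {at(lab), have(k4), locked(d_office_lab)}
  through step 2 (move(kitchen,lab)): drop {at(lab)}, keep {have(k4), locked(d_office_lab)}, require {at(kitchen), open(d_lab_kitchen)}
    → {at(kitchen), have(k4), locked(d_office_lab), open(d_lab_kitchen)}
  through step 1 (move(lab,kitchen)): drop {at(kitchen)}, keep {have(k4), locked(d_office_lab), open(d_lab_kitchen)}, require {at(lab), open(d_lab_kitchen)}
    → {at(lab), have(k4), locked(d_office_lab), open(d_lab_kitchen)}

== RESULT ==
["at(lab)", "have(k4)", "locked(d_office_lab)", "open(d_lab_kitchen)"]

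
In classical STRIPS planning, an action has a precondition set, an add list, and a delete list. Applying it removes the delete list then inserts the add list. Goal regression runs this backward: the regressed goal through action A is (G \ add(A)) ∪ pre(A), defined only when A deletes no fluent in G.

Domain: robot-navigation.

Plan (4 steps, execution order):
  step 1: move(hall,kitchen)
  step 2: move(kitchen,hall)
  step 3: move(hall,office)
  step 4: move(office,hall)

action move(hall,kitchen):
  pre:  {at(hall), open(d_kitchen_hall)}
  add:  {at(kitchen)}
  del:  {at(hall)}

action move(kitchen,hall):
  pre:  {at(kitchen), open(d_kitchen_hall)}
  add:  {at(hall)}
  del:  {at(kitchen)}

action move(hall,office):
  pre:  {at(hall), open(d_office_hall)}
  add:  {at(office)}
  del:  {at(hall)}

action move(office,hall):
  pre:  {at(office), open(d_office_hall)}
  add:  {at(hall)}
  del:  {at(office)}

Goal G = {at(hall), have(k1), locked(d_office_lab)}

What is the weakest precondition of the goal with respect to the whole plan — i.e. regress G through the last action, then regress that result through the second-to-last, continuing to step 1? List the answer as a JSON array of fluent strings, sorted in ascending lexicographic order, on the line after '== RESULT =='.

Work backward from the goal:
  through step 4 (move(office,hall)): drop {at(hall)}, keep {have(k1), locked(d_office_lab)}, require {at(office), open(d_office_hall)}
    → {at(office), have(k1), locked(d_office_lab), open(d_office_hall)}
  through step 3 (move(hall,office)): drop {at(office)}, keep {have(k1), locked(d_office_lab), open(d_office_hall)}, require {at(hall), open(d_office_hall)}
    → {at(hall), have(k1), locked(d_office_lab), open(d_office_hall)}
  through step 2 (move(kitchen,hall)): drop {at(hall)}, keep {have(k1), locked(d_office_lab), open(d_office_hall)}, require {at(kitchen), open(d_kitchen_hall)}
    → {at(kitchen), have(k1), locked(d_office_lab), open(d_kitchen_hall), open(d_office_hall)}
  through step 1 (move(hall,kitchen)): drop {at(kitchen)}, keep {have(k1), locked(d_office_lab), open(d_kitchen_hall), open(d_office_hall)}, require {at(hall), open(d_kitchen_hall)}
    → {at(hall), have(k1), locked(d_office_lab), open(d_kitchen_hall), open(d_office_hall)}

== RESULT ==
["at(hall)", "have(k1)", "locked(d_office_lab)", "open(d_kitchen_hall)", "open(d_office_hall)"]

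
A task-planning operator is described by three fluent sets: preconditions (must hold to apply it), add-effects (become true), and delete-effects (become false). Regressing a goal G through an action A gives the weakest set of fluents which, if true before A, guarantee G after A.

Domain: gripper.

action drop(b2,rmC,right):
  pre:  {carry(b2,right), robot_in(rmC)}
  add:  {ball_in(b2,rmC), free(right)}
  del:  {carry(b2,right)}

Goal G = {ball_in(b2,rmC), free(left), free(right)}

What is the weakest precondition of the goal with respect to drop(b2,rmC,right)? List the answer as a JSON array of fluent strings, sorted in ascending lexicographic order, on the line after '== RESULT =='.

Compute (G \ add) ∪ pre:
  G ∩ del = {}  (empty — regression defined)
  G \ add = {ball_in(b2,rmC), free(left), free(right)} \ {ball_in(b2,rmC), free(right)} = {free(left)}
  ∪ pre   = {free(left)} ∪ {carry(b2,right), robot_in(rmC)}
          = {carry(b2,right), free(left), robot_in(rmC)}

== RESULT ==
["carry(b2,right)", "free(left)", "robot_in(rmC)"]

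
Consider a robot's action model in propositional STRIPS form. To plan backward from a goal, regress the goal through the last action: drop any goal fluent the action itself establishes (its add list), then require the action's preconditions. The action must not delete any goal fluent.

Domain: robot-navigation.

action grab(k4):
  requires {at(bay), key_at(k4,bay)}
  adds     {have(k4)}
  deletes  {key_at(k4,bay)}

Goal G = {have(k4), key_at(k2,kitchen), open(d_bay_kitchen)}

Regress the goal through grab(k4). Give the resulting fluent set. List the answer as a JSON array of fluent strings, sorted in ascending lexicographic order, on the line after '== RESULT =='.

Compute (G \ add) ∪ pre:
  G ∩ del = {}  (empty — regression defined)
  G \ add = {have(k4), key_at(k2,kitchen), open(d_bay_kitchen)} \ {have(k4)} = {key_at(k2,kitchen), open(d_bay_kitchen)}
  ∪ pre   = {key_at(k2,kitchen), open(d_bay_kitchen)} ∪ {at(bay), key_at(k4,bay)}
          = {at(bay), key_at(k2,kitchen), key_at(k4,bay), open(d_bay_kitchen)}

== RESULT ==
["at(bay)", "key_at(k2,kitchen)", "key_at(k4,bay)", "open(d_bay_kitchen)"]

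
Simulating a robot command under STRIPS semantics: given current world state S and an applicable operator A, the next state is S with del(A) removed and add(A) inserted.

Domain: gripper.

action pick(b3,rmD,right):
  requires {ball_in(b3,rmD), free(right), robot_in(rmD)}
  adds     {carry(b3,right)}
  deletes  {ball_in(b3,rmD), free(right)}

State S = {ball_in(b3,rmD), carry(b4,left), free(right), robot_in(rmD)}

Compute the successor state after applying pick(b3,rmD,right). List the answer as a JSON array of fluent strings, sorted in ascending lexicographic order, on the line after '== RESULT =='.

Progress:
  pre ⊆ S: {ball_in(b3,rmD), free(right), robot_in(rmD)} ⊆ S  — applicable
  S \ del = {carry(b4,left), robot_in(rmD)}
  ∪ add   = {carry(b3,right), carry(b4,left), robot_in(rmD)}

== RESULT ==
["carry(b3,right)", "carry(b4,left)", "robot_in(rmD)"]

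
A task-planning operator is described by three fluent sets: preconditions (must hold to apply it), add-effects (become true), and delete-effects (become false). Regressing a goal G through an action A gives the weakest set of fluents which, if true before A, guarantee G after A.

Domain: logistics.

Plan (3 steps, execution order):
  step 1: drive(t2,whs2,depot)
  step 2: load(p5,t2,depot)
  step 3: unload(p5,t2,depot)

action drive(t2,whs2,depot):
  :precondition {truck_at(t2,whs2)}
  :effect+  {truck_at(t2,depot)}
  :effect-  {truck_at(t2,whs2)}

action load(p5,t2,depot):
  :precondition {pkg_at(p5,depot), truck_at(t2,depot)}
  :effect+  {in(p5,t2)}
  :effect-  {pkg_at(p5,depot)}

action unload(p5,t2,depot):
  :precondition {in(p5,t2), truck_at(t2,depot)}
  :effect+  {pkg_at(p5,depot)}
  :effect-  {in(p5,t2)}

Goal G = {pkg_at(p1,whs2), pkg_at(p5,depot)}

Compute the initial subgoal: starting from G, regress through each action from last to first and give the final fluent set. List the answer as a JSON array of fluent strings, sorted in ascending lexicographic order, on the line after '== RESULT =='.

Regress step by step:
  through step 3 (unload(p5,t2,depot)): drop {pkg_at(p5,depot)}, keep {pkg_at(p1,whs2)}, require {in(p5,t2), truck_at(t2,depot)}
    → {in(p5,t2), pkg_at(p1,whs2), truck_at(t2,depot)}
  through step 2 (load(p5,t2,depot)): drop {in(p5,t2)}, keep {pkg_at(p1,whs2), truck_at(t2,depot)}, require {pkg_at(p5,depot), truck_at(t2,depot)}
    → {pkg_at(p1,whs2), pkg_at(p5,depot), truck_at(t2,depot)}
  through step 1 (drive(t2,whs2,depot)): drop {truck_at(t2,depot)}, keep {pkg_at(p1,whs2), pkg_at(p5,depot)}, require {truck_at(t2,whs2)}
    → {pkg_at(p1,whs2), pkg_at(p5,depot), truck_at(t2,whs2)}

== RESULT ==
["pkg_at(p1,whs2)", "pkg_at(p5,depot)", "truck_at(t2,whs2)"]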